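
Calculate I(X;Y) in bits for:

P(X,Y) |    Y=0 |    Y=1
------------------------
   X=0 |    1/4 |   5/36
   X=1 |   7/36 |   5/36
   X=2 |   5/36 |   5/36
0.0098 bits

Mutual information: I(X;Y) = H(X) + H(Y) - H(X,Y)

Marginals:
P(X) = (7/18, 1/3, 5/18), H(X) = 1.5715 bits
P(Y) = (7/12, 5/12), H(Y) = 0.9799 bits

Joint entropy: H(X,Y) = 2.5416 bits

I(X;Y) = 1.5715 + 0.9799 - 2.5416 = 0.0098 bits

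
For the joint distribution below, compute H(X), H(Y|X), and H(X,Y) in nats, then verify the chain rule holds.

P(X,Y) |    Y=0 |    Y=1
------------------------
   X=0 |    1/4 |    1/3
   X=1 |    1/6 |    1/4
H(X,Y) = 1.3580, H(X) = 0.6792, H(Y|X) = 0.6788 (all in nats)

Chain rule: H(X,Y) = H(X) + H(Y|X)

Left side — joint entropy directly:
H(X,Y) = -Σ p(x,y) log p(x,y) = 1.3580 nats

Right side — compute H(Y|X) from the conditional distributions:
P(X) = (7/12, 5/12), so H(X) = 0.6792 nats
H(Y|X) = Σ_x P(X=x) · H(Y|X=x):
  P(Y|X=0) = (3/7, 4/7), H(Y|X=0) = 0.6829, weight P(X=0) = 7/12
  P(Y|X=1) = (2/5, 3/5), H(Y|X=1) = 0.6730, weight P(X=1) = 5/12
H(Y|X) = 0.6788 nats

H(X) + H(Y|X) = 0.6792 + 0.6788 = 1.3580 nats

Both sides equal 1.3580 nats. ✓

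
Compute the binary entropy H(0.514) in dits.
0.3009 dits

The binary entropy function is:
H(p) = -p log(p) - (1-p) log(1-p)

H(0.514) = -0.514 × log_10(0.514) - 0.486 × log_10(0.486)
H(0.514) = 0.3009 dits

Note: Binary entropy is maximized at p=0.5 (H=1 bit) and minimized at p=0 or p=1 (H=0).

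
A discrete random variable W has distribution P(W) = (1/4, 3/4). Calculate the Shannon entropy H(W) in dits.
0.2442 dits

Shannon entropy is H(X) = -Σ p(x) log p(x).

For P = (1/4, 3/4):
H = -1/4 × log_10(1/4) -3/4 × log_10(3/4)
H = 0.2442 dits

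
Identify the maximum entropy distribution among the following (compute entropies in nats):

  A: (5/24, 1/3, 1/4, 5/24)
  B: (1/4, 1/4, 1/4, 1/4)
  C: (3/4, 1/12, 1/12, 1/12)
B

For a discrete distribution over n outcomes, entropy is maximized by the uniform distribution.

Computing entropies:
H(A) = 1.3664 nats
H(B) = 1.3863 nats
H(C) = 0.8370 nats

The uniform distribution (where all probabilities equal 1/4) achieves the maximum entropy of log_e(4) = 1.3863 nats.

Distribution B has the highest entropy.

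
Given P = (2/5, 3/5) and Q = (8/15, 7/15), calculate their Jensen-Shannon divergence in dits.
0.0039 dits

Jensen-Shannon divergence is:
JSD(P||Q) = 0.5 × D_KL(P||M) + 0.5 × D_KL(Q||M)
where M = 0.5 × (P + Q) is the mixture distribution.

M = 0.5 × (2/5, 3/5) + 0.5 × (8/15, 7/15) = (7/15, 8/15)

D_KL(P||M) = 0.0039 dits
D_KL(Q||M) = 0.0039 dits

JSD(P||Q) = 0.5 × 0.0039 + 0.5 × 0.0039 = 0.0039 dits

Unlike KL divergence, JSD is symmetric and bounded: 0 ≤ JSD ≤ log(2).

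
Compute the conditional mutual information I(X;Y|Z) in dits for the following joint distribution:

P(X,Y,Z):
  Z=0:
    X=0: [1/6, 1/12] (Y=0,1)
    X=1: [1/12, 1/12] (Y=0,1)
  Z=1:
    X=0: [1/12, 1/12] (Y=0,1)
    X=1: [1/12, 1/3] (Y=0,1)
0.0133 dits

Conditional mutual information: I(X;Y|Z) = H(X|Z) + H(Y|Z) - H(X,Y|Z)

H(Z) = 0.2950
H(X,Z) = 0.5683 → H(X|Z) = 0.2734
H(Y,Z) = 0.5683 → H(Y|Z) = 0.2734
H(X,Y,Z) = 0.8283 → H(X,Y|Z) = 0.5334

I(X;Y|Z) = 0.2734 + 0.2734 - 0.5334 = 0.0133 dits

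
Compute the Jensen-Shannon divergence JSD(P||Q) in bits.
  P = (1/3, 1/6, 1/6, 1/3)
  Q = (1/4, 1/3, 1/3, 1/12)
0.1031 bits

Jensen-Shannon divergence is:
JSD(P||Q) = 0.5 × D_KL(P||M) + 0.5 × D_KL(Q||M)
where M = 0.5 × (P + Q) is the mixture distribution.

M = 0.5 × (1/3, 1/6, 1/6, 1/3) + 0.5 × (1/4, 1/3, 1/3, 1/12) = (7/24, 1/4, 1/4, 5/24)

D_KL(P||M) = 0.0953 bits
D_KL(Q||M) = 0.1109 bits

JSD(P||Q) = 0.5 × 0.0953 + 0.5 × 0.1109 = 0.1031 bits

Unlike KL divergence, JSD is symmetric and bounded: 0 ≤ JSD ≤ log(2).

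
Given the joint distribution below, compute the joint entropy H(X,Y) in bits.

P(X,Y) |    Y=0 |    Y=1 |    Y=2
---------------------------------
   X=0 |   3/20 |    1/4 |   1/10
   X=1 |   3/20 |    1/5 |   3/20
2.5282 bits

Joint entropy is H(X,Y) = -Σ_{x,y} p(x,y) log p(x,y).

Summing over all non-zero entries:
H(X,Y) = -[3/20·log_2(3/20) + 1/4·log_2(1/4) + 1/10·log_2(1/10) + 3/20·log_2(3/20) + 1/5·log_2(1/5) + 3/20·log_2(3/20)]
H(X,Y) = 2.5282 bits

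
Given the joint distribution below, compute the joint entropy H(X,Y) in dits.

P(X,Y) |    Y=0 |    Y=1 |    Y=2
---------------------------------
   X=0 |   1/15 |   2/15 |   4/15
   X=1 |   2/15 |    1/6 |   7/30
0.7420 dits

Joint entropy is H(X,Y) = -Σ_{x,y} p(x,y) log p(x,y).

Summing over all non-zero entries:
H(X,Y) = -[1/15·log_10(1/15) + 2/15·log_10(2/15) + 4/15·log_10(4/15) + 2/15·log_10(2/15) + 1/6·log_10(1/6) + 7/30·log_10(7/30)]
H(X,Y) = 0.7420 dits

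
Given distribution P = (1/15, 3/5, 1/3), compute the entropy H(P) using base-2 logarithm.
1.2310 bits

Shannon entropy is H(X) = -Σ p(x) log p(x).

For P = (1/15, 3/5, 1/3):
H = -1/15 × log_2(1/15) -3/5 × log_2(3/5) -1/3 × log_2(1/3)
H = 1.2310 bits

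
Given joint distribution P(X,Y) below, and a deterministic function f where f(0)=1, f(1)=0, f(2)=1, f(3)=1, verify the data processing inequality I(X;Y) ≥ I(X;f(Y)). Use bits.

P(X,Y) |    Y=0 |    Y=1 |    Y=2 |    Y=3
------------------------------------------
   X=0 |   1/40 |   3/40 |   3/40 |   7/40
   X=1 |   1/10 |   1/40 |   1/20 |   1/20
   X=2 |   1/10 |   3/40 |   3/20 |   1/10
I(X;Y) = 0.1161, I(X;f(Y)) = 0.0077, inequality holds: 0.1161 ≥ 0.0077

Data Processing Inequality: For any Markov chain X → Y → Z, we have I(X;Y) ≥ I(X;Z).

Here Z = f(Y) is a deterministic function of Y, forming X → Y → Z.

Original I(X;Y) = 0.1161 bits

After applying f:
P(X,Z) where Z=f(Y):
- P(X,Z=0) = P(X,Y=1)
- P(X,Z=1) = P(X,Y=0) + P(X,Y=2) + P(X,Y=3)

I(X;Z) = I(X;f(Y)) = 0.0077 bits

Verification: 0.1161 ≥ 0.0077 ✓

Information cannot be created by processing; the function f can only lose information about X.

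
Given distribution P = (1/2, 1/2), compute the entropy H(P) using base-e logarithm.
0.6931 nats

Shannon entropy is H(X) = -Σ p(x) log p(x).

For P = (1/2, 1/2):
H = -1/2 × log_e(1/2) -1/2 × log_e(1/2)
H = 0.6931 nats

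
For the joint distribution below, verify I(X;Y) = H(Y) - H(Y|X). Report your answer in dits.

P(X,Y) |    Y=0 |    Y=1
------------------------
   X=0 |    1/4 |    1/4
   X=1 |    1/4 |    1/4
I(X;Y) = 0.0000 dits

Mutual information has multiple equivalent forms:
- I(X;Y) = H(X) - H(X|Y)
- I(X;Y) = H(Y) - H(Y|X)
- I(X;Y) = H(X) + H(Y) - H(X,Y)

Computing all quantities:
H(X) = 0.3010, H(Y) = 0.3010, H(X,Y) = 0.6021
H(X|Y) = 0.3010, H(Y|X) = 0.3010

Verification:
H(X) - H(X|Y) = 0.3010 - 0.3010 = 0.0000
H(Y) - H(Y|X) = 0.3010 - 0.3010 = 0.0000
H(X) + H(Y) - H(X,Y) = 0.3010 + 0.3010 - 0.6021 = 0.0000

All forms give I(X;Y) = 0.0000 dits. ✓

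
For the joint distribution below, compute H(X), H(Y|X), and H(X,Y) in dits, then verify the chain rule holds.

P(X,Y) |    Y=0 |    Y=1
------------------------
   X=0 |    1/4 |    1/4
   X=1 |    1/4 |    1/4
H(X,Y) = 0.6021, H(X) = 0.3010, H(Y|X) = 0.3010 (all in dits)

Chain rule: H(X,Y) = H(X) + H(Y|X)

Left side — joint entropy directly:
H(X,Y) = -Σ p(x,y) log p(x,y) = 0.6021 dits

Right side — compute H(Y|X) from the conditional distributions:
P(X) = (1/2, 1/2), so H(X) = 0.3010 dits
H(Y|X) = Σ_x P(X=x) · H(Y|X=x):
  P(Y|X=0) = (1/2, 1/2), H(Y|X=0) = 0.3010, weight P(X=0) = 1/2
  P(Y|X=1) = (1/2, 1/2), H(Y|X=1) = 0.3010, weight P(X=1) = 1/2
H(Y|X) = 0.3010 dits

H(X) + H(Y|X) = 0.3010 + 0.3010 = 0.6021 dits

Both sides equal 0.6021 dits. ✓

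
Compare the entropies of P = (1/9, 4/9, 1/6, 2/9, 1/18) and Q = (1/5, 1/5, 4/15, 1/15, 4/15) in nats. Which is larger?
Q

Computing entropies in nats:
H(P) = 1.3980
H(Q) = 1.5292

Distribution Q has higher entropy.

Intuition: The distribution closer to uniform (more spread out) has higher entropy.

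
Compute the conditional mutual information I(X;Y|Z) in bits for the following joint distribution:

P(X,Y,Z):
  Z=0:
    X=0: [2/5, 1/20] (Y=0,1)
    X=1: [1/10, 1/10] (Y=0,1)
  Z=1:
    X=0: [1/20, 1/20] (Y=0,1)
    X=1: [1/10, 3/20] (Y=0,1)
0.0822 bits

Conditional mutual information: I(X;Y|Z) = H(X|Z) + H(Y|Z) - H(X,Y|Z)

H(Z) = 0.9341
H(X,Z) = 1.8150 → H(X|Z) = 0.8809
H(Y,Z) = 1.7855 → H(Y|Z) = 0.8514
H(X,Y,Z) = 2.5842 → H(X,Y|Z) = 1.6501

I(X;Y|Z) = 0.8809 + 0.8514 - 1.6501 = 0.0822 bits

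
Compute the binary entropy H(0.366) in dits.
0.2852 dits

The binary entropy function is:
H(p) = -p log(p) - (1-p) log(1-p)

H(0.366) = -0.366 × log_10(0.366) - 0.634 × log_10(0.634)
H(0.366) = 0.2852 dits

Note: Binary entropy is maximized at p=0.5 (H=1 bit) and minimized at p=0 or p=1 (H=0).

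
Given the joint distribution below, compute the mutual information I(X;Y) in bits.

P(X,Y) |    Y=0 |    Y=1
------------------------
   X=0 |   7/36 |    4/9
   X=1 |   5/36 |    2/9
0.0048 bits

Mutual information: I(X;Y) = H(X) + H(Y) - H(X,Y)

Marginals:
P(X) = (23/36, 13/36), H(X) = 0.9436 bits
P(Y) = (1/3, 2/3), H(Y) = 0.9183 bits

Joint entropy: H(X,Y) = 1.8571 bits

I(X;Y) = 0.9436 + 0.9183 - 1.8571 = 0.0048 bits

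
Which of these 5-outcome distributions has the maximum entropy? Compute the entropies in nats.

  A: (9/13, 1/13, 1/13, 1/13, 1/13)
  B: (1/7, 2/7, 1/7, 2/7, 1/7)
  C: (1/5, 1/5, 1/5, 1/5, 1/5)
C

For a discrete distribution over n outcomes, entropy is maximized by the uniform distribution.

Computing entropies:
H(A) = 1.0438 nats
H(B) = 1.5498 nats
H(C) = 1.6094 nats

The uniform distribution (where all probabilities equal 1/5) achieves the maximum entropy of log_e(5) = 1.6094 nats.

Distribution C has the highest entropy.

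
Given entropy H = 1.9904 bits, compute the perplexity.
3.9735

Perplexity is 2^H (or exp(H) for natural log).

H = 1.9904 bits
Perplexity = 2^1.9904 = 3.9735

Interpretation: The model's uncertainty is equivalent to choosing uniformly among 4.0 options.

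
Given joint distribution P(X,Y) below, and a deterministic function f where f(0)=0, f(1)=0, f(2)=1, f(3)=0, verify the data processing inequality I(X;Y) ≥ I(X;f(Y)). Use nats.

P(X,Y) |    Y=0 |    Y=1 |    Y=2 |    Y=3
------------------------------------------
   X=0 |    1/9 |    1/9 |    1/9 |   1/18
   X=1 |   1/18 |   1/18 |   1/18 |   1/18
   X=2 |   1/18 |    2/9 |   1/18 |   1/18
I(X;Y) = 0.0520, I(X;f(Y)) = 0.0126, inequality holds: 0.0520 ≥ 0.0126

Data Processing Inequality: For any Markov chain X → Y → Z, we have I(X;Y) ≥ I(X;Z).

Here Z = f(Y) is a deterministic function of Y, forming X → Y → Z.

Original I(X;Y) = 0.0520 nats

After applying f:
P(X,Z) where Z=f(Y):
- P(X,Z=0) = P(X,Y=0) + P(X,Y=1) + P(X,Y=3)
- P(X,Z=1) = P(X,Y=2)

I(X;Z) = I(X;f(Y)) = 0.0126 nats

Verification: 0.0520 ≥ 0.0126 ✓

Information cannot be created by processing; the function f can only lose information about X.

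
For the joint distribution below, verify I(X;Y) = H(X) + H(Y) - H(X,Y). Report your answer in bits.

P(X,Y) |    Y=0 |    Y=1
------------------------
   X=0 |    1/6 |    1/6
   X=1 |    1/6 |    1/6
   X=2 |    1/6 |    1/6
I(X;Y) = 0.0000 bits

Mutual information has multiple equivalent forms:
- I(X;Y) = H(X) - H(X|Y)
- I(X;Y) = H(Y) - H(Y|X)
- I(X;Y) = H(X) + H(Y) - H(X,Y)

Computing all quantities:
H(X) = 1.5850, H(Y) = 1.0000, H(X,Y) = 2.5850
H(X|Y) = 1.5850, H(Y|X) = 1.0000

Verification:
H(X) - H(X|Y) = 1.5850 - 1.5850 = 0.0000
H(Y) - H(Y|X) = 1.0000 - 1.0000 = 0.0000
H(X) + H(Y) - H(X,Y) = 1.5850 + 1.0000 - 2.5850 = 0.0000

All forms give I(X;Y) = 0.0000 bits. ✓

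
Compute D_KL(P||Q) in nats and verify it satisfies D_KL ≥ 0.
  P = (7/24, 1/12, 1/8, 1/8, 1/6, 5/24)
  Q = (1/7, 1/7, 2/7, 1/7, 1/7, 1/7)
0.1475 nats

KL divergence satisfies the Gibbs inequality: D_KL(P||Q) ≥ 0 for all distributions P, Q.

D_KL(P||Q) = Σ p(x) log(p(x)/q(x))
Term by term:
  x=0: 7/24 × log_e[(7/24)/(1/7)] = 0.2082
  x=1: 1/12 × log_e[(1/12)/(1/7)] = -0.0449
  x=2: 1/8 × log_e[(1/8)/(2/7)] = -0.1033
  x=3: 1/8 × log_e[(1/8)/(1/7)] = -0.0167
  x=4: 1/6 × log_e[(1/6)/(1/7)] = 0.0257
  x=5: 5/24 × log_e[(5/24)/(1/7)] = 0.0786
D_KL(P||Q) = 0.1475 nats

D_KL(P||Q) = 0.1475 ≥ 0 ✓

This non-negativity is a fundamental property: relative entropy cannot be negative because it measures how different Q is from P.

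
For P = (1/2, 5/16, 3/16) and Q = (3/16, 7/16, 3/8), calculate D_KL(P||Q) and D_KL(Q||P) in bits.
D_KL(P||Q) = 0.3683, D_KL(Q||P) = 0.3221

KL divergence is not symmetric: D_KL(P||Q) ≠ D_KL(Q||P) in general.

D_KL(P||Q) = 0.3683 bits
D_KL(Q||P) = 0.3221 bits

No, they are not equal!

This asymmetry is why KL divergence is not a true distance metric.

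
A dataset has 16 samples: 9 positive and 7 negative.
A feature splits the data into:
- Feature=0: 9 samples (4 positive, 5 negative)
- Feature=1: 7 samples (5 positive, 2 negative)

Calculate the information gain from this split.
0.0536 bits

Information Gain = H(Y) - H(Y|Feature)

Before split:
P(positive) = 9/16 = 0.5625
H(Y) = 0.9887 bits

After split:
Feature=0: H = 0.9911 bits (weight = 9/16)
Feature=1: H = 0.8631 bits (weight = 7/16)
H(Y|Feature) = (9/16)×0.9911 + (7/16)×0.8631 = 0.9351 bits

Information Gain = 0.9887 - 0.9351 = 0.0536 bits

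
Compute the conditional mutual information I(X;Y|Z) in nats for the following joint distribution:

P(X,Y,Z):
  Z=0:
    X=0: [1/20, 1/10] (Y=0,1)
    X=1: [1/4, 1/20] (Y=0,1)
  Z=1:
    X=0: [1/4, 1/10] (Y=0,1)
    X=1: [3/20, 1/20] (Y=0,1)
0.0562 nats

Conditional mutual information: I(X;Y|Z) = H(X|Z) + H(Y|Z) - H(X,Y|Z)

H(Z) = 0.6881
H(X,Z) = 1.3351 → H(X|Z) = 0.6469
H(Y,Z) = 1.2968 → H(Y|Z) = 0.6087
H(X,Y,Z) = 1.8876 → H(X,Y|Z) = 1.1995

I(X;Y|Z) = 0.6469 + 0.6087 - 1.1995 = 0.0562 nats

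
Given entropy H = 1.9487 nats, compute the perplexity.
7.0196

Perplexity is e^H (or exp(H) for natural log).

H = 1.9487 nats
Perplexity = e^1.9487 = 7.0196

Interpretation: The model's uncertainty is equivalent to choosing uniformly among 7.0 options.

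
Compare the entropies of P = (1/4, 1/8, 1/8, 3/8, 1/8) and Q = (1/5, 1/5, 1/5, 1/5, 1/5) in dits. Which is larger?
Q

Computing entropies in dits:
H(P) = 0.6489
H(Q) = 0.6990

Distribution Q has higher entropy.

Intuition: The distribution closer to uniform (more spread out) has higher entropy.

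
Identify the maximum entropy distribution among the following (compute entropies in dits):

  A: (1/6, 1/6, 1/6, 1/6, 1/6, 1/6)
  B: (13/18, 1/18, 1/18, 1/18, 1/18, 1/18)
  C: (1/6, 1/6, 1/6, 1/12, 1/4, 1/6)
A

For a discrete distribution over n outcomes, entropy is maximized by the uniform distribution.

Computing entropies:
H(A) = 0.7782 dits
H(B) = 0.4508 dits
H(C) = 0.7592 dits

The uniform distribution (where all probabilities equal 1/6) achieves the maximum entropy of log_10(6) = 0.7782 dits.

Distribution A has the highest entropy.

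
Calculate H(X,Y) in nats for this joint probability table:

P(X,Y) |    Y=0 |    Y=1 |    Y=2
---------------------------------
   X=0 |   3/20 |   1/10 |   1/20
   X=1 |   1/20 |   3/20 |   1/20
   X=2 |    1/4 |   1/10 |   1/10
2.0558 nats

Joint entropy is H(X,Y) = -Σ_{x,y} p(x,y) log p(x,y).

Summing over all non-zero entries:
H(X,Y) = -[3/20·log_e(3/20) + 1/10·log_e(1/10) + 1/20·log_e(1/20) + 1/20·log_e(1/20) + 3/20·log_e(3/20) + 1/20·log_e(1/20) + 1/4·log_e(1/4) + 1/10·log_e(1/10) + 1/10·log_e(1/10)]
H(X,Y) = 2.0558 nats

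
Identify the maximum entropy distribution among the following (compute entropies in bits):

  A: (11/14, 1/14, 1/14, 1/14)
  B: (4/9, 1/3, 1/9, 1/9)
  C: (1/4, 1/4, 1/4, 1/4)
C

For a discrete distribution over n outcomes, entropy is maximized by the uniform distribution.

Computing entropies:
H(A) = 1.0892 bits
H(B) = 1.7527 bits
H(C) = 2.0000 bits

The uniform distribution (where all probabilities equal 1/4) achieves the maximum entropy of log_2(4) = 2.0000 bits.

Distribution C has the highest entropy.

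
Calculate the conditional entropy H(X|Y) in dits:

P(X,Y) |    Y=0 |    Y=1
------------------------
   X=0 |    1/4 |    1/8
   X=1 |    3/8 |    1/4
0.2863 dits

Using the chain rule: H(X|Y) = H(X,Y) - H(Y)

First, compute H(X,Y) = 0.5737 dits

Marginal P(Y) = (5/8, 3/8)
H(Y) = 0.2873 dits

H(X|Y) = H(X,Y) - H(Y) = 0.5737 - 0.2873 = 0.2863 dits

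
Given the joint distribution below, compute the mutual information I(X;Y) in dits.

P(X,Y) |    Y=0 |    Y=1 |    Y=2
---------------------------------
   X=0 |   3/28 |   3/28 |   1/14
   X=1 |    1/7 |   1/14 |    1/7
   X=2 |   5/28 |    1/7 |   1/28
0.0224 dits

Mutual information: I(X;Y) = H(X) + H(Y) - H(X,Y)

Marginals:
P(X) = (2/7, 5/14, 5/14), H(X) = 0.4748 dits
P(Y) = (3/7, 9/28, 1/4), H(Y) = 0.4667 dits

Joint entropy: H(X,Y) = 0.9191 dits

I(X;Y) = 0.4748 + 0.4667 - 0.9191 = 0.0224 dits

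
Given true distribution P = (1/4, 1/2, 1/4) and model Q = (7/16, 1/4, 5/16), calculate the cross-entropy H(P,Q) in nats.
1.1906 nats

Cross-entropy: H(P,Q) = -Σ p(x) log q(x)

Alternatively: H(P,Q) = H(P) + D_KL(P||Q)
H(P) = 1.0397 nats
D_KL(P||Q) = 0.1509 nats

H(P,Q) = 1.0397 + 0.1509 = 1.1906 nats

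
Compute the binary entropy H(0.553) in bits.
0.9919 bits

The binary entropy function is:
H(p) = -p log(p) - (1-p) log(1-p)

H(0.553) = -0.553 × log_2(0.553) - 0.447 × log_2(0.447)
H(0.553) = 0.9919 bits

Note: Binary entropy is maximized at p=0.5 (H=1 bit) and minimized at p=0 or p=1 (H=0).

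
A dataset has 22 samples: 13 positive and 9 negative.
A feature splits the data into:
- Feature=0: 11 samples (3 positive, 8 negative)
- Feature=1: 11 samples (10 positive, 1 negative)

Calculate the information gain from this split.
0.3336 bits

Information Gain = H(Y) - H(Y|Feature)

Before split:
P(positive) = 13/22 = 0.5909
H(Y) = 0.9760 bits

After split:
Feature=0: H = 0.8454 bits (weight = 11/22)
Feature=1: H = 0.4395 bits (weight = 11/22)
H(Y|Feature) = (11/22)×0.8454 + (11/22)×0.4395 = 0.6424 bits

Information Gain = 0.9760 - 0.6424 = 0.3336 bits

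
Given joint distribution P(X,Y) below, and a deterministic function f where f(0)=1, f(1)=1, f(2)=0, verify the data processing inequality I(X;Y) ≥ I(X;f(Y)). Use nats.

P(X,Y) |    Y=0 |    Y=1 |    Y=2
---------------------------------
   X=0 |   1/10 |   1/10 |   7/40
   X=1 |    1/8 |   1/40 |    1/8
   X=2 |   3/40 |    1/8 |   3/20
I(X;Y) = 0.0410, I(X;f(Y)) = 0.0005, inequality holds: 0.0410 ≥ 0.0005

Data Processing Inequality: For any Markov chain X → Y → Z, we have I(X;Y) ≥ I(X;Z).

Here Z = f(Y) is a deterministic function of Y, forming X → Y → Z.

Original I(X;Y) = 0.0410 nats

After applying f:
P(X,Z) where Z=f(Y):
- P(X,Z=0) = P(X,Y=2)
- P(X,Z=1) = P(X,Y=0) + P(X,Y=1)

I(X;Z) = I(X;f(Y)) = 0.0005 nats

Verification: 0.0410 ≥ 0.0005 ✓

Information cannot be created by processing; the function f can only lose information about X.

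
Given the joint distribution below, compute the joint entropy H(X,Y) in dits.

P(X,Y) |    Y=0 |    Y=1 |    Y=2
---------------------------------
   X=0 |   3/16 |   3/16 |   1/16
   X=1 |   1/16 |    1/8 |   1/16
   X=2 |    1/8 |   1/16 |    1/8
0.9123 dits

Joint entropy is H(X,Y) = -Σ_{x,y} p(x,y) log p(x,y).

Summing over all non-zero entries:
H(X,Y) = -[3/16·log_10(3/16) + 3/16·log_10(3/16) + 1/16·log_10(1/16) + 1/16·log_10(1/16) + 1/8·log_10(1/8) + 1/16·log_10(1/16) + 1/8·log_10(1/8) + 1/16·log_10(1/16) + 1/8·log_10(1/8)]
H(X,Y) = 0.9123 dits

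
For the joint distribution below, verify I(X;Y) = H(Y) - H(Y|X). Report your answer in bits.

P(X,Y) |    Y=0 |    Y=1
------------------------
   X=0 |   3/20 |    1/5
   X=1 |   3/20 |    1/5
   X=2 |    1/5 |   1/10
I(X;Y) = 0.0349 bits

Mutual information has multiple equivalent forms:
- I(X;Y) = H(X) - H(X|Y)
- I(X;Y) = H(Y) - H(Y|X)
- I(X;Y) = H(X) + H(Y) - H(X,Y)

Computing all quantities:
H(X) = 1.5813, H(Y) = 1.0000, H(X,Y) = 2.5464
H(X|Y) = 1.5464, H(Y|X) = 0.9651

Verification:
H(X) - H(X|Y) = 1.5813 - 1.5464 = 0.0349
H(Y) - H(Y|X) = 1.0000 - 0.9651 = 0.0349
H(X) + H(Y) - H(X,Y) = 1.5813 + 1.0000 - 2.5464 = 0.0349

All forms give I(X;Y) = 0.0349 bits. ✓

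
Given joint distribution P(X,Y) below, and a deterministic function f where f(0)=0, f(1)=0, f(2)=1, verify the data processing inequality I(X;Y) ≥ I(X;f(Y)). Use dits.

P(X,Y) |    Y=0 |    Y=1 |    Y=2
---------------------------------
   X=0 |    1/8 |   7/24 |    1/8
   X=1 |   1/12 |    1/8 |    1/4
I(X;Y) = 0.0244, I(X;f(Y)) = 0.0231, inequality holds: 0.0244 ≥ 0.0231

Data Processing Inequality: For any Markov chain X → Y → Z, we have I(X;Y) ≥ I(X;Z).

Here Z = f(Y) is a deterministic function of Y, forming X → Y → Z.

Original I(X;Y) = 0.0244 dits

After applying f:
P(X,Z) where Z=f(Y):
- P(X,Z=0) = P(X,Y=0) + P(X,Y=1)
- P(X,Z=1) = P(X,Y=2)

I(X;Z) = I(X;f(Y)) = 0.0231 dits

Verification: 0.0244 ≥ 0.0231 ✓

Information cannot be created by processing; the function f can only lose information about X.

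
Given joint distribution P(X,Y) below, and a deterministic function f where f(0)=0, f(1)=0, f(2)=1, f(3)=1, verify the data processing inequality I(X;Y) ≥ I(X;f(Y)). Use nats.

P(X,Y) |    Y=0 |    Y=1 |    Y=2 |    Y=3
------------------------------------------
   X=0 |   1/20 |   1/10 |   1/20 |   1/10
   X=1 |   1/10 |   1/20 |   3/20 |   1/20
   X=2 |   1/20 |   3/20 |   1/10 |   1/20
I(X;Y) = 0.0733, I(X;f(Y)) = 0.0072, inequality holds: 0.0733 ≥ 0.0072

Data Processing Inequality: For any Markov chain X → Y → Z, we have I(X;Y) ≥ I(X;Z).

Here Z = f(Y) is a deterministic function of Y, forming X → Y → Z.

Original I(X;Y) = 0.0733 nats

After applying f:
P(X,Z) where Z=f(Y):
- P(X,Z=0) = P(X,Y=0) + P(X,Y=1)
- P(X,Z=1) = P(X,Y=2) + P(X,Y=3)

I(X;Z) = I(X;f(Y)) = 0.0072 nats

Verification: 0.0733 ≥ 0.0072 ✓

Information cannot be created by processing; the function f can only lose information about X.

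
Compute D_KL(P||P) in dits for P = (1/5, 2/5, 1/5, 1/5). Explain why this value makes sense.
0.0000 dits

KL divergence satisfies the Gibbs inequality: D_KL(P||Q) ≥ 0 for all distributions P, Q.

D_KL(P||Q) = Σ p(x) log(p(x)/q(x))
Each term is p(x) × log_10(p(x)/p(x)) = p(x) × log_10(1) = 0, so the sum is 0.
D_KL(P||Q) = 0.0000 dits

When P = Q, the KL divergence is exactly 0, as there is no 'divergence' between identical distributions.

This non-negativity is a fundamental property: relative entropy cannot be negative because it measures how different Q is from P.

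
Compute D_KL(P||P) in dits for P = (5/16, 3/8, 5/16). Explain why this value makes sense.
0.0000 dits

KL divergence satisfies the Gibbs inequality: D_KL(P||Q) ≥ 0 for all distributions P, Q.

D_KL(P||Q) = Σ p(x) log(p(x)/q(x))
Each term is p(x) × log_10(p(x)/p(x)) = p(x) × log_10(1) = 0, so the sum is 0.
D_KL(P||Q) = 0.0000 dits

When P = Q, the KL divergence is exactly 0, as there is no 'divergence' between identical distributions.

This non-negativity is a fundamental property: relative entropy cannot be negative because it measures how different Q is from P.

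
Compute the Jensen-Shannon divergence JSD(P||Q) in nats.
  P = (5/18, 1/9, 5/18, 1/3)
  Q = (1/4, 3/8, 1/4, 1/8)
0.0631 nats

Jensen-Shannon divergence is:
JSD(P||Q) = 0.5 × D_KL(P||M) + 0.5 × D_KL(Q||M)
where M = 0.5 × (P + Q) is the mixture distribution.

M = 0.5 × (5/18, 1/9, 5/18, 1/3) + 0.5 × (1/4, 3/8, 1/4, 1/8) = (0.263889, 0.243056, 0.263889, 0.229167)

D_KL(P||M) = 0.0664 nats
D_KL(Q||M) = 0.0598 nats

JSD(P||Q) = 0.5 × 0.0664 + 0.5 × 0.0598 = 0.0631 nats

Unlike KL divergence, JSD is symmetric and bounded: 0 ≤ JSD ≤ log(2).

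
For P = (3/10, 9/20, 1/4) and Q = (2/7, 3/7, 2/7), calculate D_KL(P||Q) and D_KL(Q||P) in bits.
D_KL(P||Q) = 0.0046, D_KL(Q||P) = 0.0048

KL divergence is not symmetric: D_KL(P||Q) ≠ D_KL(Q||P) in general.

D_KL(P||Q) = 0.0046 bits
D_KL(Q||P) = 0.0048 bits

No, they are not equal!

This asymmetry is why KL divergence is not a true distance metric.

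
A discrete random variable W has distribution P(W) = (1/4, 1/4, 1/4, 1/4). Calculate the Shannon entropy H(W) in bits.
2.0000 bits

Shannon entropy is H(X) = -Σ p(x) log p(x).

For P = (1/4, 1/4, 1/4, 1/4):
H = -1/4 × log_2(1/4) -1/4 × log_2(1/4) -1/4 × log_2(1/4) -1/4 × log_2(1/4)
H = 2.0000 bits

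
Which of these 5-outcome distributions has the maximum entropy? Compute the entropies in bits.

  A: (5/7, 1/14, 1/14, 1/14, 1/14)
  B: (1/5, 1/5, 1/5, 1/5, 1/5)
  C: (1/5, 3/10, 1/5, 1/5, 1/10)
B

For a discrete distribution over n outcomes, entropy is maximized by the uniform distribution.

Computing entropies:
H(A) = 1.4345 bits
H(B) = 2.3219 bits
H(C) = 2.2464 bits

The uniform distribution (where all probabilities equal 1/5) achieves the maximum entropy of log_2(5) = 2.3219 bits.

Distribution B has the highest entropy.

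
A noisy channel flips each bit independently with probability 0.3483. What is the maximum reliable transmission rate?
0.0675 bits

For a binary symmetric channel (BSC) with error probability p:
Capacity C = 1 - H(p) bits per symbol

where H(p) = -p log₂(p) - (1-p) log₂(1-p) is the binary entropy function.

H(0.3483) = 0.9325 bits
C = 1 - 0.9325 = 0.0675 bits per symbol

This means we can reliably transmit up to 0.0675 bits of information per channel use.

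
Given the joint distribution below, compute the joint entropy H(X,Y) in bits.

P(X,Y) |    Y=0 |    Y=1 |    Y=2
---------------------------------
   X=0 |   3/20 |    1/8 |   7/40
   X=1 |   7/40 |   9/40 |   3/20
2.5604 bits

Joint entropy is H(X,Y) = -Σ_{x,y} p(x,y) log p(x,y).

Summing over all non-zero entries:
H(X,Y) = -[3/20·log_2(3/20) + 1/8·log_2(1/8) + 7/40·log_2(7/40) + 7/40·log_2(7/40) + 9/40·log_2(9/40) + 3/20·log_2(3/20)]
H(X,Y) = 2.5604 bits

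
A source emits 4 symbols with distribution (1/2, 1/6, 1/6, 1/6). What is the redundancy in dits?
0.0625 dits

Redundancy measures how far a source is from maximum entropy:
R = H_max - H(X)

Maximum entropy for 4 symbols: H_max = log_10(4) = 0.6021 dits
Actual entropy: H(X) = 0.5396 dits
Redundancy: R = 0.6021 - 0.5396 = 0.0625 dits

This redundancy represents potential for compression: the source could be compressed by 0.0625 dits per symbol.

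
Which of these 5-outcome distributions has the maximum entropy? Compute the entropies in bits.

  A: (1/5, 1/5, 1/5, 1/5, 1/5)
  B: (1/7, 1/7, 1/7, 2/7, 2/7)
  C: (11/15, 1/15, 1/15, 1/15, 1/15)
A

For a discrete distribution over n outcomes, entropy is maximized by the uniform distribution.

Computing entropies:
H(A) = 2.3219 bits
H(B) = 2.2359 bits
H(C) = 1.3700 bits

The uniform distribution (where all probabilities equal 1/5) achieves the maximum entropy of log_2(5) = 2.3219 bits.

Distribution A has the highest entropy.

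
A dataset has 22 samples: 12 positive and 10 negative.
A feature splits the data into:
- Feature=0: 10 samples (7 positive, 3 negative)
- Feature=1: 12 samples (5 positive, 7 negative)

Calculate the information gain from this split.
0.0590 bits

Information Gain = H(Y) - H(Y|Feature)

Before split:
P(positive) = 12/22 = 0.5455
H(Y) = 0.9940 bits

After split:
Feature=0: H = 0.8813 bits (weight = 10/22)
Feature=1: H = 0.9799 bits (weight = 12/22)
H(Y|Feature) = (10/22)×0.8813 + (12/22)×0.9799 = 0.9351 bits

Information Gain = 0.9940 - 0.9351 = 0.0590 bits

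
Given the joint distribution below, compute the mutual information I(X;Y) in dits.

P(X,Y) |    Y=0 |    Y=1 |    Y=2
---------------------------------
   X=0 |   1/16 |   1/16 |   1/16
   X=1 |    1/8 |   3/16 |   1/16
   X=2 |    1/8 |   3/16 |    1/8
0.0063 dits

Mutual information: I(X;Y) = H(X) + H(Y) - H(X,Y)

Marginals:
P(X) = (3/16, 3/8, 7/16), H(X) = 0.4531 dits
P(Y) = (5/16, 7/16, 1/4), H(Y) = 0.4654 dits

Joint entropy: H(X,Y) = 0.9123 dits

I(X;Y) = 0.4531 + 0.4654 - 0.9123 = 0.0063 dits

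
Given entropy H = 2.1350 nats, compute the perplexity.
8.4570

Perplexity is e^H (or exp(H) for natural log).

H = 2.1350 nats
Perplexity = e^2.1350 = 8.4570

Interpretation: The model's uncertainty is equivalent to choosing uniformly among 8.5 options.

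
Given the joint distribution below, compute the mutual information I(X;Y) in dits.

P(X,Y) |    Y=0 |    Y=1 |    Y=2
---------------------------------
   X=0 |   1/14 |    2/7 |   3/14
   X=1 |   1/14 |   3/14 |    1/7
0.0009 dits

Mutual information: I(X;Y) = H(X) + H(Y) - H(X,Y)

Marginals:
P(X) = (4/7, 3/7), H(X) = 0.2966 dits
P(Y) = (1/7, 1/2, 5/14), H(Y) = 0.4309 dits

Joint entropy: H(X,Y) = 0.7266 dits

I(X;Y) = 0.2966 + 0.4309 - 0.7266 = 0.0009 dits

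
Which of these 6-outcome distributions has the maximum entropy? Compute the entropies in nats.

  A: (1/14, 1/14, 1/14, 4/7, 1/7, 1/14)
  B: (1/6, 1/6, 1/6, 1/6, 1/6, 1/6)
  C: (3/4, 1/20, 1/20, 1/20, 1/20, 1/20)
B

For a discrete distribution over n outcomes, entropy is maximized by the uniform distribution.

Computing entropies:
H(A) = 1.3518 nats
H(B) = 1.7918 nats
H(C) = 0.9647 nats

The uniform distribution (where all probabilities equal 1/6) achieves the maximum entropy of log_e(6) = 1.7918 nats.

Distribution B has the highest entropy.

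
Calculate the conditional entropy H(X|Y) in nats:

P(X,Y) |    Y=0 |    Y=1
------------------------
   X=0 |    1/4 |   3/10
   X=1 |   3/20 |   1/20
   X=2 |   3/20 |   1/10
0.9688 nats

Using the chain rule: H(X|Y) = H(X,Y) - H(Y)

First, compute H(X,Y) = 1.6569 nats

Marginal P(Y) = (11/20, 9/20)
H(Y) = 0.6881 nats

H(X|Y) = H(X,Y) - H(Y) = 1.6569 - 0.6881 = 0.9688 nats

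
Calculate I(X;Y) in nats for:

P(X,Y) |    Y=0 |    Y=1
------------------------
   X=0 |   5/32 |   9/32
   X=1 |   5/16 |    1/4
0.0196 nats

Mutual information: I(X;Y) = H(X) + H(Y) - H(X,Y)

Marginals:
P(X) = (7/16, 9/16), H(X) = 0.6853 nats
P(Y) = (15/32, 17/32), H(Y) = 0.6912 nats

Joint entropy: H(X,Y) = 1.3569 nats

I(X;Y) = 0.6853 + 0.6912 - 1.3569 = 0.0196 nats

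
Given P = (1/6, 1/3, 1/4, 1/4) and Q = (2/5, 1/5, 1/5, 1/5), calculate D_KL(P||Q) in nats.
0.1359 nats

KL divergence: D_KL(P||Q) = Σ p(x) log(p(x)/q(x))

Computing term by term:
  x=0: 1/6 × log_e[(1/6)/(2/5)] = 1/6 × -0.8755 = -0.1459
  x=1: 1/3 × log_e[(1/3)/(1/5)] = 1/3 × 0.5108 = 0.1703
  x=2: 1/4 × log_e[(1/4)/(1/5)] = 1/4 × 0.2231 = 0.0558
  x=3: 1/4 × log_e[(1/4)/(1/5)] = 1/4 × 0.2231 = 0.0558

D_KL(P||Q) = 0.1359 nats

Note: KL divergence is always non-negative and equals 0 iff P = Q.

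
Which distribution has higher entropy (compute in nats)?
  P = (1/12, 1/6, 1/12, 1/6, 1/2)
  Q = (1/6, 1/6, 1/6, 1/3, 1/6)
Q

Computing entropies in nats:
H(P) = 1.3580
H(Q) = 1.5607

Distribution Q has higher entropy.

Intuition: The distribution closer to uniform (more spread out) has higher entropy.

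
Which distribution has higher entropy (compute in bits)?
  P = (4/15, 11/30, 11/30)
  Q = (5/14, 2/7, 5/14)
Q

Computing entropies in bits:
H(P) = 1.5700
H(Q) = 1.5774

Distribution Q has higher entropy.

Intuition: The distribution closer to uniform (more spread out) has higher entropy.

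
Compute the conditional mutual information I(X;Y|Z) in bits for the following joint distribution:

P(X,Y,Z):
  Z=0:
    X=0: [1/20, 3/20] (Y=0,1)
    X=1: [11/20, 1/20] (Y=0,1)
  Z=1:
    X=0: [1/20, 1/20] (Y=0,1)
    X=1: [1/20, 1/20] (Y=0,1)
0.2385 bits

Conditional mutual information: I(X;Y|Z) = H(X|Z) + H(Y|Z) - H(X,Y|Z)

H(Z) = 0.7219
H(X,Z) = 1.5710 → H(X|Z) = 0.8490
H(Y,Z) = 1.5710 → H(Y|Z) = 0.8490
H(X,Y,Z) = 2.1815 → H(X,Y|Z) = 1.4596

I(X;Y|Z) = 0.8490 + 0.8490 - 1.4596 = 0.2385 bits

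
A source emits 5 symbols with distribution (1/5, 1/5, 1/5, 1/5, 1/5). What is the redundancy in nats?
0.0000 nats

Redundancy measures how far a source is from maximum entropy:
R = H_max - H(X)

Maximum entropy for 5 symbols: H_max = log_e(5) = 1.6094 nats
Actual entropy: H(X) = 1.6094 nats
Redundancy: R = 1.6094 - 1.6094 = 0.0000 nats

This redundancy represents potential for compression: the source could be compressed by 0.0000 nats per symbol.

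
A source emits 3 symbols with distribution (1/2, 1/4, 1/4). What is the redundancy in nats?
0.0589 nats

Redundancy measures how far a source is from maximum entropy:
R = H_max - H(X)

Maximum entropy for 3 symbols: H_max = log_e(3) = 1.0986 nats
Actual entropy: H(X) = 1.0397 nats
Redundancy: R = 1.0986 - 1.0397 = 0.0589 nats

This redundancy represents potential for compression: the source could be compressed by 0.0589 nats per symbol.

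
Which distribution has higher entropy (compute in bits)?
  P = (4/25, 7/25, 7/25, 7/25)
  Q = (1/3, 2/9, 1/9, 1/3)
P

Computing entropies in bits:
H(P) = 1.9657
H(Q) = 1.8911

Distribution P has higher entropy.

Intuition: The distribution closer to uniform (more spread out) has higher entropy.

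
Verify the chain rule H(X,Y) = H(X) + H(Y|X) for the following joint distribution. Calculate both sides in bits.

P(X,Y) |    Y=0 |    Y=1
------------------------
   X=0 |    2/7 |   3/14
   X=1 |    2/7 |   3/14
H(X,Y) = 1.9852, H(X) = 1.0000, H(Y|X) = 0.9852 (all in bits)

Chain rule: H(X,Y) = H(X) + H(Y|X)

Left side — joint entropy directly:
H(X,Y) = -Σ p(x,y) log p(x,y) = 1.9852 bits

Right side — compute H(Y|X) from the conditional distributions:
P(X) = (1/2, 1/2), so H(X) = 1.0000 bits
H(Y|X) = Σ_x P(X=x) · H(Y|X=x):
  P(Y|X=0) = (4/7, 3/7), H(Y|X=0) = 0.9852, weight P(X=0) = 1/2
  P(Y|X=1) = (4/7, 3/7), H(Y|X=1) = 0.9852, weight P(X=1) = 1/2
H(Y|X) = 0.9852 bits

H(X) + H(Y|X) = 1.0000 + 0.9852 = 1.9852 bits

Both sides equal 1.9852 bits. ✓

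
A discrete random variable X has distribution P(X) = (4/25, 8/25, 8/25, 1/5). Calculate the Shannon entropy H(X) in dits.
0.5838 dits

Shannon entropy is H(X) = -Σ p(x) log p(x).

For P = (4/25, 8/25, 8/25, 1/5):
H = -4/25 × log_10(4/25) -8/25 × log_10(8/25) -8/25 × log_10(8/25) -1/5 × log_10(1/5)
H = 0.5838 dits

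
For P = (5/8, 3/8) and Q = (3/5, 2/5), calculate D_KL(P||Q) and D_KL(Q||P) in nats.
D_KL(P||Q) = 0.0013, D_KL(Q||P) = 0.0013

KL divergence is not symmetric: D_KL(P||Q) ≠ D_KL(Q||P) in general.

D_KL(P||Q) = 0.0013 nats
D_KL(Q||P) = 0.0013 nats

In this case they happen to be equal (to 4 decimal places).

This asymmetry is why KL divergence is not a true distance metric.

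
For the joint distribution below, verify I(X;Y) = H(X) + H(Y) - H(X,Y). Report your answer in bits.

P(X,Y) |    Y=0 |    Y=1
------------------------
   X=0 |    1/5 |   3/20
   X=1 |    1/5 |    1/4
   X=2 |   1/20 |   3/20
I(X;Y) = 0.0397 bits

Mutual information has multiple equivalent forms:
- I(X;Y) = H(X) - H(X|Y)
- I(X;Y) = H(Y) - H(Y|X)
- I(X;Y) = H(X) + H(Y) - H(X,Y)

Computing all quantities:
H(X) = 1.5129, H(Y) = 0.9928, H(X,Y) = 2.4660
H(X|Y) = 1.4732, H(Y|X) = 0.9531

Verification:
H(X) - H(X|Y) = 1.5129 - 1.4732 = 0.0397
H(Y) - H(Y|X) = 0.9928 - 0.9531 = 0.0397
H(X) + H(Y) - H(X,Y) = 1.5129 + 0.9928 - 2.4660 = 0.0397

All forms give I(X;Y) = 0.0397 bits. ✓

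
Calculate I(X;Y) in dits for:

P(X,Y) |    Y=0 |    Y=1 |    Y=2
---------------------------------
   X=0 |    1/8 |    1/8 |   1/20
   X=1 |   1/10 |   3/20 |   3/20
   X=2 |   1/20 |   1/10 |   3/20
0.0198 dits

Mutual information: I(X;Y) = H(X) + H(Y) - H(X,Y)

Marginals:
P(X) = (3/10, 2/5, 3/10), H(X) = 0.4729 dits
P(Y) = (11/40, 3/8, 7/20), H(Y) = 0.4735 dits

Joint entropy: H(X,Y) = 0.9266 dits

I(X;Y) = 0.4729 + 0.4735 - 0.9266 = 0.0198 dits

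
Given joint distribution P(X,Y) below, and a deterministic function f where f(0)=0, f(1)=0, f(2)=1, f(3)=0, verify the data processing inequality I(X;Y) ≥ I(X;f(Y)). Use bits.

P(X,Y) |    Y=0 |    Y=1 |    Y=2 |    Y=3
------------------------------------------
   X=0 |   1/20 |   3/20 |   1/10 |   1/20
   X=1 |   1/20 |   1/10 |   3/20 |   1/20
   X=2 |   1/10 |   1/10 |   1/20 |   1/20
I(X;Y) = 0.0610, I(X;f(Y)) = 0.0394, inequality holds: 0.0610 ≥ 0.0394

Data Processing Inequality: For any Markov chain X → Y → Z, we have I(X;Y) ≥ I(X;Z).

Here Z = f(Y) is a deterministic function of Y, forming X → Y → Z.

Original I(X;Y) = 0.0610 bits

After applying f:
P(X,Z) where Z=f(Y):
- P(X,Z=0) = P(X,Y=0) + P(X,Y=1) + P(X,Y=3)
- P(X,Z=1) = P(X,Y=2)

I(X;Z) = I(X;f(Y)) = 0.0394 bits

Verification: 0.0610 ≥ 0.0394 ✓

Information cannot be created by processing; the function f can only lose information about X.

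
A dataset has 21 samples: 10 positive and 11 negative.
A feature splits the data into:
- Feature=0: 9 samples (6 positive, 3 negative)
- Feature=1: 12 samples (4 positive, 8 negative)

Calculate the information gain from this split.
0.0801 bits

Information Gain = H(Y) - H(Y|Feature)

Before split:
P(positive) = 10/21 = 0.4762
H(Y) = 0.9984 bits

After split:
Feature=0: H = 0.9183 bits (weight = 9/21)
Feature=1: H = 0.9183 bits (weight = 12/21)
H(Y|Feature) = (9/21)×0.9183 + (12/21)×0.9183 = 0.9183 bits

Information Gain = 0.9984 - 0.9183 = 0.0801 bits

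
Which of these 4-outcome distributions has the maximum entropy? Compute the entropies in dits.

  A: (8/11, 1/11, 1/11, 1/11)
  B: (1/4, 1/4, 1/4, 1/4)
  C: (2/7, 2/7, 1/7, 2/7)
B

For a discrete distribution over n outcomes, entropy is maximized by the uniform distribution.

Computing entropies:
H(A) = 0.3846 dits
H(B) = 0.6021 dits
H(C) = 0.5871 dits

The uniform distribution (where all probabilities equal 1/4) achieves the maximum entropy of log_10(4) = 0.6021 dits.

Distribution B has the highest entropy.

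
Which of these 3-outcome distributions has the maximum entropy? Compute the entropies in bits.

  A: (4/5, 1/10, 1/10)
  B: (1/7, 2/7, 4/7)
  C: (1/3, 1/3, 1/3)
C

For a discrete distribution over n outcomes, entropy is maximized by the uniform distribution.

Computing entropies:
H(A) = 0.9219 bits
H(B) = 1.3788 bits
H(C) = 1.5850 bits

The uniform distribution (where all probabilities equal 1/3) achieves the maximum entropy of log_2(3) = 1.5850 bits.

Distribution C has the highest entropy.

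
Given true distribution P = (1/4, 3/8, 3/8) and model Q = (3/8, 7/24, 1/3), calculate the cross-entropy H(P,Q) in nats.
1.1192 nats

Cross-entropy: H(P,Q) = -Σ p(x) log q(x)

Alternatively: H(P,Q) = H(P) + D_KL(P||Q)
H(P) = 1.0822 nats
D_KL(P||Q) = 0.0370 nats

H(P,Q) = 1.0822 + 0.0370 = 1.1192 nats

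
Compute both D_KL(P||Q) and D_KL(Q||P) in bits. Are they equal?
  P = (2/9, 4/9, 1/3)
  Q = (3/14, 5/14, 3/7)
D_KL(P||Q) = 0.0310, D_KL(Q||P) = 0.0315

KL divergence is not symmetric: D_KL(P||Q) ≠ D_KL(Q||P) in general.

D_KL(P||Q) = 0.0310 bits
D_KL(Q||P) = 0.0315 bits

No, they are not equal!

This asymmetry is why KL divergence is not a true distance metric.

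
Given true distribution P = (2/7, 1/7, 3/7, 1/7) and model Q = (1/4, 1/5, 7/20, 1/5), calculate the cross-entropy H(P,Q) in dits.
0.5671 dits

Cross-entropy: H(P,Q) = -Σ p(x) log q(x)

Alternatively: H(P,Q) = H(P) + D_KL(P||Q)
H(P) = 0.5546 dits
D_KL(P||Q) = 0.0125 dits

H(P,Q) = 0.5546 + 0.0125 = 0.5671 dits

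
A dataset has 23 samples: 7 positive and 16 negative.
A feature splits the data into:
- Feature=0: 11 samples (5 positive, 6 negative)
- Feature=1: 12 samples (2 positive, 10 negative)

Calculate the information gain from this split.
0.0720 bits

Information Gain = H(Y) - H(Y|Feature)

Before split:
P(positive) = 7/23 = 0.3043
H(Y) = 0.8865 bits

After split:
Feature=0: H = 0.9940 bits (weight = 11/23)
Feature=1: H = 0.6500 bits (weight = 12/23)
H(Y|Feature) = (11/23)×0.9940 + (12/23)×0.6500 = 0.8145 bits

Information Gain = 0.8865 - 0.8145 = 0.0720 bits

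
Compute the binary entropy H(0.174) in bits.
0.6668 bits

The binary entropy function is:
H(p) = -p log(p) - (1-p) log(1-p)

H(0.174) = -0.174 × log_2(0.174) - 0.826 × log_2(0.826)
H(0.174) = 0.6668 bits

Note: Binary entropy is maximized at p=0.5 (H=1 bit) and minimized at p=0 or p=1 (H=0).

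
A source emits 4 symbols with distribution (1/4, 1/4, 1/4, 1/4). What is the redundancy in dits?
0.0000 dits

Redundancy measures how far a source is from maximum entropy:
R = H_max - H(X)

Maximum entropy for 4 symbols: H_max = log_10(4) = 0.6021 dits
Actual entropy: H(X) = 0.6021 dits
Redundancy: R = 0.6021 - 0.6021 = 0.0000 dits

This redundancy represents potential for compression: the source could be compressed by 0.0000 dits per symbol.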